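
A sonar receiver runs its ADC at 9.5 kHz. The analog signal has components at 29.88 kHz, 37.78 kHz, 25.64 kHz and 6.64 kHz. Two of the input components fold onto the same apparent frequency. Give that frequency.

fs/2 = 4.75 kHz.
29.88 kHz mod fs = 1.38 kHz.
1.38 kHz ≤ fs/2 = 4.75 kHz, appears at 1.38 kHz.
37.78 kHz mod fs = 9.28 kHz.
9.28 kHz > fs/2 = 4.75 kHz, folds to fs − 9.28 kHz = 0.22 kHz.
25.64 kHz mod fs = 6.64 kHz.
6.64 kHz > fs/2 = 4.75 kHz, folds to fs − 6.64 kHz = 2.86 kHz.
6.64 kHz > fs/2 = 4.75 kHz, folds to fs − 6.64 kHz = 2.86 kHz.
6.64 kHz and 25.64 kHz both map to 2.86 kHz.

2.86 kHz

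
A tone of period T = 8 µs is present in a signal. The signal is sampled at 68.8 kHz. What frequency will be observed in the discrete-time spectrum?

T = 8 µs → f = 1/T = 125 kHz.
125 kHz mod fs = 56.2 kHz.
56.2 kHz > fs/2 = 34.4 kHz, folds to fs − 56.2 kHz = 12.6 kHz.

12.6 kHz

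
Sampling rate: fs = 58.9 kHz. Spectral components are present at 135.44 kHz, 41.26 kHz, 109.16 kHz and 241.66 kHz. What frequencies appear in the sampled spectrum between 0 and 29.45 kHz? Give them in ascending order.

6.06 kHz, 8.64 kHz, 17.64 kHz

fs/2 = 29.45 kHz.
135.44 kHz mod fs = 17.64 kHz.
17.64 kHz ≤ fs/2 = 29.45 kHz, appears at 17.64 kHz.
41.26 kHz > fs/2 = 29.45 kHz, folds to fs − 41.26 kHz = 17.64 kHz.
109.16 kHz mod fs = 50.26 kHz.
50.26 kHz > fs/2 = 29.45 kHz, folds to fs − 50.26 kHz = 8.64 kHz.
241.66 kHz mod fs = 6.06 kHz.
6.06 kHz ≤ fs/2 = 29.45 kHz, appears at 6.06 kHz.
Distinct values: {6.06 kHz, 8.64 kHz, 17.64 kHz}.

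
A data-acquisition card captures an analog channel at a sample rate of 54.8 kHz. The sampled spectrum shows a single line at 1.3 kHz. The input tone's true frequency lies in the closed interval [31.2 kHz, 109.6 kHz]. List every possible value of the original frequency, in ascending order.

53.5 kHz, 56.1 kHz, 108.3 kHz

Frequencies that alias to 1.3 kHz are k·fs ± 1.3 kHz for integer k ≥ 0.
k=0: 1.3 kHz.
k=1: 53.5 kHz, 56.1 kHz.
k=2: 108.3 kHz, 110.9 kHz.
k=3: 163.1 kHz, 165.7 kHz.
Within [31.2 kHz, 109.6 kHz]: 53.5 kHz, 56.1 kHz, 108.3 kHz.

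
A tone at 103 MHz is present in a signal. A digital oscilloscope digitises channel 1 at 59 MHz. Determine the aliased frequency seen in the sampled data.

103 MHz mod fs = 44 MHz.
44 MHz > fs/2 = 29.5 MHz, folds to fs − 44 MHz = 15 MHz.

15 MHz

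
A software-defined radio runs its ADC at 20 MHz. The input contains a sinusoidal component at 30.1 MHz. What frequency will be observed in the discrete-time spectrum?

30.1 MHz mod fs = 10.1 MHz.
10.1 MHz > fs/2 = 10 MHz, folds to fs − 10.1 MHz = 9.9 MHz.

9.9 MHz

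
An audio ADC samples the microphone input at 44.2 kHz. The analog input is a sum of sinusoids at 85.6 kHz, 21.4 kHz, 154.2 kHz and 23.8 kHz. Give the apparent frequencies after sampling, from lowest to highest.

fs/2 = 22.1 kHz.
85.6 kHz mod fs = 41.4 kHz.
41.4 kHz > fs/2 = 22.1 kHz, folds to fs − 41.4 kHz = 2.8 kHz.
21.4 kHz ≤ fs/2 = 22.1 kHz, passes unchanged.
154.2 kHz mod fs = 21.6 kHz.
21.6 kHz ≤ fs/2 = 22.1 kHz, appears at 21.6 kHz.
23.8 kHz > fs/2 = 22.1 kHz, folds to fs − 23.8 kHz = 20.4 kHz.
Distinct values: {2.8 kHz, 20.4 kHz, 21.4 kHz, 21.6 kHz}.

2.8 kHz, 20.4 kHz, 21.4 kHz, 21.6 kHz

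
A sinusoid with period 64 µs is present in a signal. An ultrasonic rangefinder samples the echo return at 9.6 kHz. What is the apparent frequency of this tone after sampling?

3.575 kHz

T = 64 µs → f = 1/T = 15.625 kHz.
15.625 kHz mod fs = 6.025 kHz.
6.025 kHz > fs/2 = 4.8 kHz, folds to fs − 6.025 kHz = 3.575 kHz.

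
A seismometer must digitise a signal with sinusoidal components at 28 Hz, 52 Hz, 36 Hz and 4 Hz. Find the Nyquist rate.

Highest-frequency component: 52 Hz.
Nyquist rate = 2 × 52 Hz = 104 Hz.

104 Hz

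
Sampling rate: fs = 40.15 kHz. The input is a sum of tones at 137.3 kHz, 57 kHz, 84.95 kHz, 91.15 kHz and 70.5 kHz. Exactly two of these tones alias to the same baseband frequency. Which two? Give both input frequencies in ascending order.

fs/2 = 20.075 kHz.
137.3 kHz mod fs = 16.85 kHz.
16.85 kHz ≤ fs/2 = 20.075 kHz, appears at 16.85 kHz.
57 kHz mod fs = 16.85 kHz.
16.85 kHz ≤ fs/2 = 20.075 kHz, appears at 16.85 kHz.
84.95 kHz mod fs = 4.65 kHz.
4.65 kHz ≤ fs/2 = 20.075 kHz, appears at 4.65 kHz.
91.15 kHz mod fs = 10.85 kHz.
10.85 kHz ≤ fs/2 = 20.075 kHz, appears at 10.85 kHz.
70.5 kHz mod fs = 30.35 kHz.
30.35 kHz > fs/2 = 20.075 kHz, folds to fs − 30.35 kHz = 9.8 kHz.
57 kHz and 137.3 kHz both map to 16.85 kHz.

57 kHz, 137.3 kHz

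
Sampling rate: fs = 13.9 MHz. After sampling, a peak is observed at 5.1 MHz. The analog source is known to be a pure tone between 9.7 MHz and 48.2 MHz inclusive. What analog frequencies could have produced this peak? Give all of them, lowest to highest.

19 MHz, 22.7 MHz, 32.9 MHz, 36.6 MHz, 46.8 MHz

Frequencies that alias to 5.1 MHz are k·fs ± 5.1 MHz for integer k ≥ 0.
k=0: 5.1 MHz.
k=1: 8.8 MHz, 19 MHz.
k=2: 22.7 MHz, 32.9 MHz.
k=3: 36.6 MHz, 46.8 MHz.
k=4: 50.5 MHz, 60.7 MHz.
Within [9.7 MHz, 48.2 MHz]: 19 MHz, 22.7 MHz, 32.9 MHz, 36.6 MHz, 46.8 MHz.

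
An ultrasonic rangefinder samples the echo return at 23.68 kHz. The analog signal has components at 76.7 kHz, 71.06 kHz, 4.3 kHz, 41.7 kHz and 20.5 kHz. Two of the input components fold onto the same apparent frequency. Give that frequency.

fs/2 = 11.84 kHz.
76.7 kHz mod fs = 5.66 kHz.
5.66 kHz ≤ fs/2 = 11.84 kHz, appears at 5.66 kHz.
71.06 kHz mod fs = 0.02 kHz.
0.02 kHz ≤ fs/2 = 11.84 kHz, appears at 0.02 kHz.
4.3 kHz ≤ fs/2 = 11.84 kHz, passes unchanged.
41.7 kHz mod fs = 18.02 kHz.
18.02 kHz > fs/2 = 11.84 kHz, folds to fs − 18.02 kHz = 5.66 kHz.
20.5 kHz > fs/2 = 11.84 kHz, folds to fs − 20.5 kHz = 3.18 kHz.
41.7 kHz and 76.7 kHz both map to 5.66 kHz.

5.66 kHz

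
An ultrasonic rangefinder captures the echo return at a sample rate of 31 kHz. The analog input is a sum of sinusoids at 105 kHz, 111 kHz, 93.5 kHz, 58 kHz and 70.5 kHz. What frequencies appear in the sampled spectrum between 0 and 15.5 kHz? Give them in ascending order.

0.5 kHz, 4 kHz, 8.5 kHz, 12 kHz, 13 kHz

fs/2 = 15.5 kHz.
105 kHz mod fs = 12 kHz.
12 kHz ≤ fs/2 = 15.5 kHz, appears at 12 kHz.
111 kHz mod fs = 18 kHz.
18 kHz > fs/2 = 15.5 kHz, folds to fs − 18 kHz = 13 kHz.
93.5 kHz mod fs = 0.5 kHz.
0.5 kHz ≤ fs/2 = 15.5 kHz, appears at 0.5 kHz.
58 kHz mod fs = 27 kHz.
27 kHz > fs/2 = 15.5 kHz, folds to fs − 27 kHz = 4 kHz.
70.5 kHz mod fs = 8.5 kHz.
8.5 kHz ≤ fs/2 = 15.5 kHz, appears at 8.5 kHz.
Distinct values: {0.5 kHz, 4 kHz, 8.5 kHz, 12 kHz, 13 kHz}.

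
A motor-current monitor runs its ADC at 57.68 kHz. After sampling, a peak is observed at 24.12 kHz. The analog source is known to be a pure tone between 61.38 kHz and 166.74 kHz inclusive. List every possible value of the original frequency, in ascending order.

Frequencies that alias to 24.12 kHz are k·fs ± 24.12 kHz for integer k ≥ 0.
k=0: 24.12 kHz.
k=1: 33.56 kHz, 81.8 kHz.
k=2: 91.24 kHz, 139.48 kHz.
k=3: 148.92 kHz, 197.16 kHz.
k=4: 206.6 kHz, 254.84 kHz.
Within [61.38 kHz, 166.74 kHz]: 81.8 kHz, 91.24 kHz, 139.48 kHz, 148.92 kHz.

81.8 kHz, 91.24 kHz, 139.48 kHz, 148.92 kHz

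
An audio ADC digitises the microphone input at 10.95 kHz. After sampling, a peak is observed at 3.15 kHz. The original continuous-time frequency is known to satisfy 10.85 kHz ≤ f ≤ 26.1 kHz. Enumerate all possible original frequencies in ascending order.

14.1 kHz, 18.75 kHz, 25.05 kHz

Frequencies that alias to 3.15 kHz are k·fs ± 3.15 kHz for integer k ≥ 0.
k=0: 3.15 kHz.
k=1: 7.8 kHz, 14.1 kHz.
k=2: 18.75 kHz, 25.05 kHz.
k=3: 29.7 kHz, 36 kHz.
Within [10.85 kHz, 26.1 kHz]: 14.1 kHz, 18.75 kHz, 25.05 kHz.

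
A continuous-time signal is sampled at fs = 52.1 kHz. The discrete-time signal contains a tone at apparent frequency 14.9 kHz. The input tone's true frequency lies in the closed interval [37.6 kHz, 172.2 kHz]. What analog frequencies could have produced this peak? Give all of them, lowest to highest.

67 kHz, 89.3 kHz, 119.1 kHz, 141.4 kHz, 171.2 kHz

Frequencies that alias to 14.9 kHz are k·fs ± 14.9 kHz for integer k ≥ 0.
k=0: 14.9 kHz.
k=1: 37.2 kHz, 67 kHz.
k=2: 89.3 kHz, 119.1 kHz.
k=3: 141.4 kHz, 171.2 kHz.
k=4: 193.5 kHz, 223.3 kHz.
Within [37.6 kHz, 172.2 kHz]: 67 kHz, 89.3 kHz, 119.1 kHz, 141.4 kHz, 171.2 kHz.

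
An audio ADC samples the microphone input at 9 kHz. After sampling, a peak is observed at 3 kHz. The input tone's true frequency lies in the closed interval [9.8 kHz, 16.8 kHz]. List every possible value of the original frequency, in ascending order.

12 kHz, 15 kHz

Frequencies that alias to 3 kHz are k·fs ± 3 kHz for integer k ≥ 0.
k=0: 3 kHz.
k=1: 6 kHz, 12 kHz.
k=2: 15 kHz, 21 kHz.
k=3: 24 kHz, 30 kHz.
Within [9.8 kHz, 16.8 kHz]: 12 kHz, 15 kHz.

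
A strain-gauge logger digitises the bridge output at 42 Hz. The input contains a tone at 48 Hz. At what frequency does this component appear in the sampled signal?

6 Hz

48 Hz mod fs = 6 Hz.
6 Hz ≤ fs/2 = 21 Hz, appears at 6 Hz.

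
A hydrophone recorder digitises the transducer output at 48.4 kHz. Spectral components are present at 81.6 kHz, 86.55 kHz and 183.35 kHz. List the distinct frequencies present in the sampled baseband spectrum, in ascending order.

10.25 kHz, 15.2 kHz

fs/2 = 24.2 kHz.
81.6 kHz mod fs = 33.2 kHz.
33.2 kHz > fs/2 = 24.2 kHz, folds to fs − 33.2 kHz = 15.2 kHz.
86.55 kHz mod fs = 38.15 kHz.
38.15 kHz > fs/2 = 24.2 kHz, folds to fs − 38.15 kHz = 10.25 kHz.
183.35 kHz mod fs = 38.15 kHz.
38.15 kHz > fs/2 = 24.2 kHz, folds to fs − 38.15 kHz = 10.25 kHz.
Distinct values: {10.25 kHz, 15.2 kHz}.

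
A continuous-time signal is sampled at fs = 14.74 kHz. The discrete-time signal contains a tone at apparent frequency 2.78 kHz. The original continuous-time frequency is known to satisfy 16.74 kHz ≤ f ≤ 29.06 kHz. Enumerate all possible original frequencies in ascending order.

Frequencies that alias to 2.78 kHz are k·fs ± 2.78 kHz for integer k ≥ 0.
k=0: 2.78 kHz.
k=1: 11.96 kHz, 17.52 kHz.
k=2: 26.7 kHz, 32.26 kHz.
k=3: 41.44 kHz, 47 kHz.
Within [16.74 kHz, 29.06 kHz]: 17.52 kHz, 26.7 kHz.

17.52 kHz, 26.7 kHz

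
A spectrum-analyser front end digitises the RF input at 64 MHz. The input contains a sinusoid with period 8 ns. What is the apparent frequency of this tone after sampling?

T = 8 ns → f = 1/T = 125 MHz.
125 MHz mod fs = 61 MHz.
61 MHz > fs/2 = 32 MHz, folds to fs − 61 MHz = 3 MHz.

3 MHz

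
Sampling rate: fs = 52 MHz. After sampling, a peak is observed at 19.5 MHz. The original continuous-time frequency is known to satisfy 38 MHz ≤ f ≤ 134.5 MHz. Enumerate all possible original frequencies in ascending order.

71.5 MHz, 84.5 MHz, 123.5 MHz

Frequencies that alias to 19.5 MHz are k·fs ± 19.5 MHz for integer k ≥ 0.
k=0: 19.5 MHz.
k=1: 32.5 MHz, 71.5 MHz.
k=2: 84.5 MHz, 123.5 MHz.
k=3: 136.5 MHz, 175.5 MHz.
Within [38 MHz, 134.5 MHz]: 71.5 MHz, 84.5 MHz, 123.5 MHz.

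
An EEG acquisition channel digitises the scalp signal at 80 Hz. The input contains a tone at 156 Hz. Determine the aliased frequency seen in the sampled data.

4 Hz

156 Hz mod fs = 76 Hz.
76 Hz > fs/2 = 40 Hz, folds to fs − 76 Hz = 4 Hz.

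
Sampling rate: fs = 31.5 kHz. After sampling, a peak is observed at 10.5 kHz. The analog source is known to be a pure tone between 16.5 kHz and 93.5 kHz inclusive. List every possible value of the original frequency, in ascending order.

Frequencies that alias to 10.5 kHz are k·fs ± 10.5 kHz for integer k ≥ 0.
k=0: 10.5 kHz.
k=1: 21 kHz, 42 kHz.
k=2: 52.5 kHz, 73.5 kHz.
k=3: 84 kHz, 105 kHz.
k=4: 115.5 kHz, 136.5 kHz.
Within [16.5 kHz, 93.5 kHz]: 21 kHz, 42 kHz, 52.5 kHz, 73.5 kHz, 84 kHz.

21 kHz, 42 kHz, 52.5 kHz, 73.5 kHz, 84 kHz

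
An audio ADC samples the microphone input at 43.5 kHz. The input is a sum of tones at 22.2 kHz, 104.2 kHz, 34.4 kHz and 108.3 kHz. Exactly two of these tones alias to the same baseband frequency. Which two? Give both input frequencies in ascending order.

22.2 kHz, 108.3 kHz

fs/2 = 21.75 kHz.
22.2 kHz > fs/2 = 21.75 kHz, folds to fs − 22.2 kHz = 21.3 kHz.
104.2 kHz mod fs = 17.2 kHz.
17.2 kHz ≤ fs/2 = 21.75 kHz, appears at 17.2 kHz.
34.4 kHz > fs/2 = 21.75 kHz, folds to fs − 34.4 kHz = 9.1 kHz.
108.3 kHz mod fs = 21.3 kHz.
21.3 kHz ≤ fs/2 = 21.75 kHz, appears at 21.3 kHz.
22.2 kHz and 108.3 kHz both map to 21.3 kHz.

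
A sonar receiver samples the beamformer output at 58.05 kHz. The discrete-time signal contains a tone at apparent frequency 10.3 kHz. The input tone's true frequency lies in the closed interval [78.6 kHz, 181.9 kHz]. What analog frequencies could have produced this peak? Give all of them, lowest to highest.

Frequencies that alias to 10.3 kHz are k·fs ± 10.3 kHz for integer k ≥ 0.
k=0: 10.3 kHz.
k=1: 47.75 kHz, 68.35 kHz.
k=2: 105.8 kHz, 126.4 kHz.
k=3: 163.85 kHz, 184.45 kHz.
k=4: 221.9 kHz, 242.5 kHz.
Within [78.6 kHz, 181.9 kHz]: 105.8 kHz, 126.4 kHz, 163.85 kHz.

105.8 kHz, 126.4 kHz, 163.85 kHz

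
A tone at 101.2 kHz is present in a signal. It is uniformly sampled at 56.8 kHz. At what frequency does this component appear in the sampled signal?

12.4 kHz

101.2 kHz mod fs = 44.4 kHz.
44.4 kHz > fs/2 = 28.4 kHz, folds to fs − 44.4 kHz = 12.4 kHz.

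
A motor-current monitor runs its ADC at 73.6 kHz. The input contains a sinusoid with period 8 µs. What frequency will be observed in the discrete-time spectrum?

T = 8 µs → f = 1/T = 125 kHz.
125 kHz mod fs = 51.4 kHz.
51.4 kHz > fs/2 = 36.8 kHz, folds to fs − 51.4 kHz = 22.2 kHz.

22.2 kHz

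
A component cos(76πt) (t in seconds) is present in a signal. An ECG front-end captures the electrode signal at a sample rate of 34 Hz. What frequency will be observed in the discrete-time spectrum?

4 Hz

ω = 76π rad/s → f = ω/(2π) = 38 Hz.
38 Hz mod fs = 4 Hz.
4 Hz ≤ fs/2 = 17 Hz, appears at 4 Hz.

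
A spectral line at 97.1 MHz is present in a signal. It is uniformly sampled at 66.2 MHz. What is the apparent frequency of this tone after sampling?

30.9 MHz

97.1 MHz mod fs = 30.9 MHz.
30.9 MHz ≤ fs/2 = 33.1 MHz, appears at 30.9 MHz.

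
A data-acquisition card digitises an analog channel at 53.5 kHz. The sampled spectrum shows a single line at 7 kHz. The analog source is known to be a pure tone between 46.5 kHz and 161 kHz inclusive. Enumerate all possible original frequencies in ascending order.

Frequencies that alias to 7 kHz are k·fs ± 7 kHz for integer k ≥ 0.
k=0: 7 kHz.
k=1: 46.5 kHz, 60.5 kHz.
k=2: 100 kHz, 114 kHz.
k=3: 153.5 kHz, 167.5 kHz.
k=4: 207 kHz, 221 kHz.
Within [46.5 kHz, 161 kHz]: 46.5 kHz, 60.5 kHz, 100 kHz, 114 kHz, 153.5 kHz.

46.5 kHz, 60.5 kHz, 100 kHz, 114 kHz, 153.5 kHz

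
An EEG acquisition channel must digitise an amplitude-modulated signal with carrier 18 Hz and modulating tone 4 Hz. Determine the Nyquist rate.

AM sidebands sit at fc ± fm = 14 Hz and 22 Hz.
Highest-frequency component: 22 Hz.
Nyquist rate = 2 × 22 Hz = 44 Hz.

44 Hz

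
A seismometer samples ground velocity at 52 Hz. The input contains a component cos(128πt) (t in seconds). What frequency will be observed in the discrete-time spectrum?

ω = 128π rad/s → f = ω/(2π) = 64 Hz.
64 Hz mod fs = 12 Hz.
12 Hz ≤ fs/2 = 26 Hz, appears at 12 Hz.

12 Hz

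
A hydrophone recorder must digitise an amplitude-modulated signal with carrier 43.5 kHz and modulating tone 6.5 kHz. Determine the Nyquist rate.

100 kHz

AM sidebands sit at fc ± fm = 37 kHz and 50 kHz.
Highest-frequency component: 50 kHz.
Nyquist rate = 2 × 50 kHz = 100 kHz.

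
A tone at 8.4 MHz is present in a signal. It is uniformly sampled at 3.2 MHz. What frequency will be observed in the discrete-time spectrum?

8.4 MHz mod fs = 2 MHz.
2 MHz > fs/2 = 1.6 MHz, folds to fs − 2 MHz = 1.2 MHz.

1.2 MHz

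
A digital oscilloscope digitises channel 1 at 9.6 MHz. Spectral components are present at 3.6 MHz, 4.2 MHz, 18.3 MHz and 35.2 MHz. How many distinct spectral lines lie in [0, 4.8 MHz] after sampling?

fs/2 = 4.8 MHz.
3.6 MHz ≤ fs/2 = 4.8 MHz, passes unchanged.
4.2 MHz ≤ fs/2 = 4.8 MHz, passes unchanged.
18.3 MHz mod fs = 8.7 MHz.
8.7 MHz > fs/2 = 4.8 MHz, folds to fs − 8.7 MHz = 0.9 MHz.
35.2 MHz mod fs = 6.4 MHz.
6.4 MHz > fs/2 = 4.8 MHz, folds to fs − 6.4 MHz = 3.2 MHz.
Distinct values: {0.9 MHz, 3.2 MHz, 3.6 MHz, 4.2 MHz} → 4.

4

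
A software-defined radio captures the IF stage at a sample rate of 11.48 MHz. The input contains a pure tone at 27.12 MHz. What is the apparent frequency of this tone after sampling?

27.12 MHz mod fs = 4.16 MHz.
4.16 MHz ≤ fs/2 = 5.74 MHz, appears at 4.16 MHz.

4.16 MHz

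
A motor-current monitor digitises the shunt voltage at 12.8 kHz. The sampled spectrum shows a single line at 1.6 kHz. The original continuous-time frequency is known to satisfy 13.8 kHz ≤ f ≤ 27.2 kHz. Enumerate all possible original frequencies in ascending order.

14.4 kHz, 24 kHz, 27.2 kHz

Frequencies that alias to 1.6 kHz are k·fs ± 1.6 kHz for integer k ≥ 0.
k=0: 1.6 kHz.
k=1: 11.2 kHz, 14.4 kHz.
k=2: 24 kHz, 27.2 kHz.
k=3: 36.8 kHz, 40 kHz.
Within [13.8 kHz, 27.2 kHz]: 14.4 kHz, 24 kHz, 27.2 kHz.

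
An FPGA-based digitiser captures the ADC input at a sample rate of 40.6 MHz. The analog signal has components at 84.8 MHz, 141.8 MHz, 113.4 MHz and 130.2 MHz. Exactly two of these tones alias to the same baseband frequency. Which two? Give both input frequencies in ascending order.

fs/2 = 20.3 MHz.
84.8 MHz mod fs = 3.6 MHz.
3.6 MHz ≤ fs/2 = 20.3 MHz, appears at 3.6 MHz.
141.8 MHz mod fs = 20 MHz.
20 MHz ≤ fs/2 = 20.3 MHz, appears at 20 MHz.
113.4 MHz mod fs = 32.2 MHz.
32.2 MHz > fs/2 = 20.3 MHz, folds to fs − 32.2 MHz = 8.4 MHz.
130.2 MHz mod fs = 8.4 MHz.
8.4 MHz ≤ fs/2 = 20.3 MHz, appears at 8.4 MHz.
113.4 MHz and 130.2 MHz both map to 8.4 MHz.

113.4 MHz, 130.2 MHz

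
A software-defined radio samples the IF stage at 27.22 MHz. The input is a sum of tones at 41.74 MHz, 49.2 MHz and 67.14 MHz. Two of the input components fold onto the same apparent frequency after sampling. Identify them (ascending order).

41.74 MHz, 67.14 MHz

fs/2 = 13.61 MHz.
41.74 MHz mod fs = 14.52 MHz.
14.52 MHz > fs/2 = 13.61 MHz, folds to fs − 14.52 MHz = 12.7 MHz.
49.2 MHz mod fs = 21.98 MHz.
21.98 MHz > fs/2 = 13.61 MHz, folds to fs − 21.98 MHz = 5.24 MHz.
67.14 MHz mod fs = 12.7 MHz.
12.7 MHz ≤ fs/2 = 13.61 MHz, appears at 12.7 MHz.
41.74 MHz and 67.14 MHz both map to 12.7 MHz.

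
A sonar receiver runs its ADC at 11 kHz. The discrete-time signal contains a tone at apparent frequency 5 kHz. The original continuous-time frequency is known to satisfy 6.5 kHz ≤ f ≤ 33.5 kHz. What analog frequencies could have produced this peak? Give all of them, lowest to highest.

Frequencies that alias to 5 kHz are k·fs ± 5 kHz for integer k ≥ 0.
k=0: 5 kHz.
k=1: 6 kHz, 16 kHz.
k=2: 17 kHz, 27 kHz.
k=3: 28 kHz, 38 kHz.
k=4: 39 kHz, 49 kHz.
Within [6.5 kHz, 33.5 kHz]: 16 kHz, 17 kHz, 27 kHz, 28 kHz.

16 kHz, 17 kHz, 27 kHz, 28 kHz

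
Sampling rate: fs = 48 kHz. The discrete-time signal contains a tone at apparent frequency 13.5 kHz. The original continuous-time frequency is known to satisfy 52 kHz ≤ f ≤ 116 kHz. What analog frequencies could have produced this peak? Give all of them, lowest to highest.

61.5 kHz, 82.5 kHz, 109.5 kHz

Frequencies that alias to 13.5 kHz are k·fs ± 13.5 kHz for integer k ≥ 0.
k=0: 13.5 kHz.
k=1: 34.5 kHz, 61.5 kHz.
k=2: 82.5 kHz, 109.5 kHz.
k=3: 130.5 kHz, 157.5 kHz.
Within [52 kHz, 116 kHz]: 61.5 kHz, 82.5 kHz, 109.5 kHz.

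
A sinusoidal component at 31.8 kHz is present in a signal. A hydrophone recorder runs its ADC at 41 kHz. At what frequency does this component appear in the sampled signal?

31.8 kHz > fs/2 = 20.5 kHz, folds to fs − 31.8 kHz = 9.2 kHz.

9.2 kHz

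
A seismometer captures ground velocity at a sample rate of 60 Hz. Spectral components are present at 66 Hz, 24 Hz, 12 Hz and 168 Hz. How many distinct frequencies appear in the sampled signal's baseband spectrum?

fs/2 = 30 Hz.
66 Hz mod fs = 6 Hz.
6 Hz ≤ fs/2 = 30 Hz, appears at 6 Hz.
24 Hz ≤ fs/2 = 30 Hz, passes unchanged.
12 Hz ≤ fs/2 = 30 Hz, passes unchanged.
168 Hz mod fs = 48 Hz.
48 Hz > fs/2 = 30 Hz, folds to fs − 48 Hz = 12 Hz.
Distinct values: {6 Hz, 12 Hz, 24 Hz} → 3.

3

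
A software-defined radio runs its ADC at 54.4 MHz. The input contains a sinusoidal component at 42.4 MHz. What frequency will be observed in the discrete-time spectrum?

42.4 MHz > fs/2 = 27.2 MHz, folds to fs − 42.4 MHz = 12 MHz.

12 MHz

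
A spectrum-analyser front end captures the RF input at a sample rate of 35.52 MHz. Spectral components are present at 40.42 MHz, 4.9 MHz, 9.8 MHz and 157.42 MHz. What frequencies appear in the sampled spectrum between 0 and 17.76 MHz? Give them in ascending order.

fs/2 = 17.76 MHz.
40.42 MHz mod fs = 4.9 MHz.
4.9 MHz ≤ fs/2 = 17.76 MHz, appears at 4.9 MHz.
4.9 MHz ≤ fs/2 = 17.76 MHz, passes unchanged.
9.8 MHz ≤ fs/2 = 17.76 MHz, passes unchanged.
157.42 MHz mod fs = 15.34 MHz.
15.34 MHz ≤ fs/2 = 17.76 MHz, appears at 15.34 MHz.
Distinct values: {4.9 MHz, 9.8 MHz, 15.34 MHz}.

4.9 MHz, 9.8 MHz, 15.34 MHz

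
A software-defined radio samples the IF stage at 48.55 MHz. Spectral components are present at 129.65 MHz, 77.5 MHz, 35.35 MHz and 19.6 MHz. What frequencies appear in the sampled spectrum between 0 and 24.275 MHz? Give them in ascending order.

fs/2 = 24.275 MHz.
129.65 MHz mod fs = 32.55 MHz.
32.55 MHz > fs/2 = 24.275 MHz, folds to fs − 32.55 MHz = 16 MHz.
77.5 MHz mod fs = 28.95 MHz.
28.95 MHz > fs/2 = 24.275 MHz, folds to fs − 28.95 MHz = 19.6 MHz.
35.35 MHz > fs/2 = 24.275 MHz, folds to fs − 35.35 MHz = 13.2 MHz.
19.6 MHz ≤ fs/2 = 24.275 MHz, passes unchanged.
Distinct values: {13.2 MHz, 16 MHz, 19.6 MHz}.

13.2 MHz, 16 MHz, 19.6 MHz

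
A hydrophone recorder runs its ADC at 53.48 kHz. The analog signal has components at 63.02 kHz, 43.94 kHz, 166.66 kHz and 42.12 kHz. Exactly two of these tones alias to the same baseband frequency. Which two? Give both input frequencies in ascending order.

43.94 kHz, 63.02 kHz

fs/2 = 26.74 kHz.
63.02 kHz mod fs = 9.54 kHz.
9.54 kHz ≤ fs/2 = 26.74 kHz, appears at 9.54 kHz.
43.94 kHz > fs/2 = 26.74 kHz, folds to fs − 43.94 kHz = 9.54 kHz.
166.66 kHz mod fs = 6.22 kHz.
6.22 kHz ≤ fs/2 = 26.74 kHz, appears at 6.22 kHz.
42.12 kHz > fs/2 = 26.74 kHz, folds to fs − 42.12 kHz = 11.36 kHz.
43.94 kHz and 63.02 kHz both map to 9.54 kHz.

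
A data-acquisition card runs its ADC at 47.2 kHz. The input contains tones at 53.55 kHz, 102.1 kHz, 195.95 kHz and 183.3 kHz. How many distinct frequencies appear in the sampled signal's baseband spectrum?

fs/2 = 23.6 kHz.
53.55 kHz mod fs = 6.35 kHz.
6.35 kHz ≤ fs/2 = 23.6 kHz, appears at 6.35 kHz.
102.1 kHz mod fs = 7.7 kHz.
7.7 kHz ≤ fs/2 = 23.6 kHz, appears at 7.7 kHz.
195.95 kHz mod fs = 7.15 kHz.
7.15 kHz ≤ fs/2 = 23.6 kHz, appears at 7.15 kHz.
183.3 kHz mod fs = 41.7 kHz.
41.7 kHz > fs/2 = 23.6 kHz, folds to fs − 41.7 kHz = 5.5 kHz.
Distinct values: {5.5 kHz, 6.35 kHz, 7.15 kHz, 7.7 kHz} → 4.

4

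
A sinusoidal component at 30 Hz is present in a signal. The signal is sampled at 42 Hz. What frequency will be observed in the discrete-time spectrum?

30 Hz > fs/2 = 21 Hz, folds to fs − 30 Hz = 12 Hz.

12 Hz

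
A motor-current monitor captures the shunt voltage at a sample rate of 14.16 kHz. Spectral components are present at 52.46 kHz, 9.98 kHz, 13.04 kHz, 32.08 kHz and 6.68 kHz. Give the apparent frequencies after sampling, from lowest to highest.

1.12 kHz, 3.76 kHz, 4.18 kHz, 6.68 kHz

fs/2 = 7.08 kHz.
52.46 kHz mod fs = 9.98 kHz.
9.98 kHz > fs/2 = 7.08 kHz, folds to fs − 9.98 kHz = 4.18 kHz.
9.98 kHz > fs/2 = 7.08 kHz, folds to fs − 9.98 kHz = 4.18 kHz.
13.04 kHz > fs/2 = 7.08 kHz, folds to fs − 13.04 kHz = 1.12 kHz.
32.08 kHz mod fs = 3.76 kHz.
3.76 kHz ≤ fs/2 = 7.08 kHz, appears at 3.76 kHz.
6.68 kHz ≤ fs/2 = 7.08 kHz, passes unchanged.
Distinct values: {1.12 kHz, 3.76 kHz, 4.18 kHz, 6.68 kHz}.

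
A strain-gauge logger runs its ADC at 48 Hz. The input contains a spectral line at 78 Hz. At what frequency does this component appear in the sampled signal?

18 Hz

78 Hz mod fs = 30 Hz.
30 Hz > fs/2 = 24 Hz, folds to fs − 30 Hz = 18 Hz.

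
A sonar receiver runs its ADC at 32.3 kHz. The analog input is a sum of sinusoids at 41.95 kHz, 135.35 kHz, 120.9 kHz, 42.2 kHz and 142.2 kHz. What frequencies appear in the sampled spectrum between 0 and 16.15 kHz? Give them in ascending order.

fs/2 = 16.15 kHz.
41.95 kHz mod fs = 9.65 kHz.
9.65 kHz ≤ fs/2 = 16.15 kHz, appears at 9.65 kHz.
135.35 kHz mod fs = 6.15 kHz.
6.15 kHz ≤ fs/2 = 16.15 kHz, appears at 6.15 kHz.
120.9 kHz mod fs = 24 kHz.
24 kHz > fs/2 = 16.15 kHz, folds to fs − 24 kHz = 8.3 kHz.
42.2 kHz mod fs = 9.9 kHz.
9.9 kHz ≤ fs/2 = 16.15 kHz, appears at 9.9 kHz.
142.2 kHz mod fs = 13 kHz.
13 kHz ≤ fs/2 = 16.15 kHz, appears at 13 kHz.
Distinct values: {6.15 kHz, 8.3 kHz, 9.65 kHz, 9.9 kHz, 13 kHz}.

6.15 kHz, 8.3 kHz, 9.65 kHz, 9.9 kHz, 13 kHz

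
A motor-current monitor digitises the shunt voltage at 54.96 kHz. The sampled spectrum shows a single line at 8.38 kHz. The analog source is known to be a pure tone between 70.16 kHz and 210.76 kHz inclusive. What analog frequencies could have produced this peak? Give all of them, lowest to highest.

Frequencies that alias to 8.38 kHz are k·fs ± 8.38 kHz for integer k ≥ 0.
k=0: 8.38 kHz.
k=1: 46.58 kHz, 63.34 kHz.
k=2: 101.54 kHz, 118.3 kHz.
k=3: 156.5 kHz, 173.26 kHz.
k=4: 211.46 kHz, 228.22 kHz.
Within [70.16 kHz, 210.76 kHz]: 101.54 kHz, 118.3 kHz, 156.5 kHz, 173.26 kHz.

101.54 kHz, 118.3 kHz, 156.5 kHz, 173.26 kHz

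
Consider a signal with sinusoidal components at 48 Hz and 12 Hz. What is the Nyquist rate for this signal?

96 Hz

Highest-frequency component: 48 Hz.
Nyquist rate = 2 × 48 Hz = 96 Hz.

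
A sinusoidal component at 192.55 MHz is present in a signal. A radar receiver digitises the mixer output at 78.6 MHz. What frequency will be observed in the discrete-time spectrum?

192.55 MHz mod fs = 35.35 MHz.
35.35 MHz ≤ fs/2 = 39.3 MHz, appears at 35.35 MHz.

35.35 MHz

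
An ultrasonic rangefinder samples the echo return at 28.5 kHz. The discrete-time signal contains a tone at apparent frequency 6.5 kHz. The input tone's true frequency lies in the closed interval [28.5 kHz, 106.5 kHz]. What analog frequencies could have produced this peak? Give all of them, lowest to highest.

35 kHz, 50.5 kHz, 63.5 kHz, 79 kHz, 92 kHz

Frequencies that alias to 6.5 kHz are k·fs ± 6.5 kHz for integer k ≥ 0.
k=0: 6.5 kHz.
k=1: 22 kHz, 35 kHz.
k=2: 50.5 kHz, 63.5 kHz.
k=3: 79 kHz, 92 kHz.
k=4: 107.5 kHz, 120.5 kHz.
Within [28.5 kHz, 106.5 kHz]: 35 kHz, 50.5 kHz, 63.5 kHz, 79 kHz, 92 kHz.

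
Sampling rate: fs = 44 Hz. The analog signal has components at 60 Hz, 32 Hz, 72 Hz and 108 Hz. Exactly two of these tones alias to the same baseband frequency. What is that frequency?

16 Hz

fs/2 = 22 Hz.
60 Hz mod fs = 16 Hz.
16 Hz ≤ fs/2 = 22 Hz, appears at 16 Hz.
32 Hz > fs/2 = 22 Hz, folds to fs − 32 Hz = 12 Hz.
72 Hz mod fs = 28 Hz.
28 Hz > fs/2 = 22 Hz, folds to fs − 28 Hz = 16 Hz.
108 Hz mod fs = 20 Hz.
20 Hz ≤ fs/2 = 22 Hz, appears at 20 Hz.
60 Hz and 72 Hz both map to 16 Hz.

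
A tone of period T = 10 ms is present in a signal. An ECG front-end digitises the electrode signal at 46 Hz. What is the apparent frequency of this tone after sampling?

8 Hz

T = 10 ms → f = 1/T = 100 Hz.
100 Hz mod fs = 8 Hz.
8 Hz ≤ fs/2 = 23 Hz, appears at 8 Hz.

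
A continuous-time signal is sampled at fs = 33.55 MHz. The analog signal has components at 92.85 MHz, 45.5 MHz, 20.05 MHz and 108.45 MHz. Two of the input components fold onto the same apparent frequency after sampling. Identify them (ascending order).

92.85 MHz, 108.45 MHz

fs/2 = 16.775 MHz.
92.85 MHz mod fs = 25.75 MHz.
25.75 MHz > fs/2 = 16.775 MHz, folds to fs − 25.75 MHz = 7.8 MHz.
45.5 MHz mod fs = 11.95 MHz.
11.95 MHz ≤ fs/2 = 16.775 MHz, appears at 11.95 MHz.
20.05 MHz > fs/2 = 16.775 MHz, folds to fs − 20.05 MHz = 13.5 MHz.
108.45 MHz mod fs = 7.8 MHz.
7.8 MHz ≤ fs/2 = 16.775 MHz, appears at 7.8 MHz.
92.85 MHz and 108.45 MHz both map to 7.8 MHz.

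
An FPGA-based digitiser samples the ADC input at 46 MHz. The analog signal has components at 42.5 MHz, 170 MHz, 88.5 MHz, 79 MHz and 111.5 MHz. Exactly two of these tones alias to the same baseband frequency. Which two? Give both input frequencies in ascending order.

fs/2 = 23 MHz.
42.5 MHz > fs/2 = 23 MHz, folds to fs − 42.5 MHz = 3.5 MHz.
170 MHz mod fs = 32 MHz.
32 MHz > fs/2 = 23 MHz, folds to fs − 32 MHz = 14 MHz.
88.5 MHz mod fs = 42.5 MHz.
42.5 MHz > fs/2 = 23 MHz, folds to fs − 42.5 MHz = 3.5 MHz.
79 MHz mod fs = 33 MHz.
33 MHz > fs/2 = 23 MHz, folds to fs − 33 MHz = 13 MHz.
111.5 MHz mod fs = 19.5 MHz.
19.5 MHz ≤ fs/2 = 23 MHz, appears at 19.5 MHz.
42.5 MHz and 88.5 MHz both map to 3.5 MHz.

42.5 MHz, 88.5 MHz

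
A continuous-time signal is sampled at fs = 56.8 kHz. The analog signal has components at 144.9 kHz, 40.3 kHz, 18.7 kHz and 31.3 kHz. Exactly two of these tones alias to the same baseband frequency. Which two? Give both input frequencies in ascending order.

31.3 kHz, 144.9 kHz

fs/2 = 28.4 kHz.
144.9 kHz mod fs = 31.3 kHz.
31.3 kHz > fs/2 = 28.4 kHz, folds to fs − 31.3 kHz = 25.5 kHz.
40.3 kHz > fs/2 = 28.4 kHz, folds to fs − 40.3 kHz = 16.5 kHz.
18.7 kHz ≤ fs/2 = 28.4 kHz, passes unchanged.
31.3 kHz > fs/2 = 28.4 kHz, folds to fs − 31.3 kHz = 25.5 kHz.
31.3 kHz and 144.9 kHz both map to 25.5 kHz.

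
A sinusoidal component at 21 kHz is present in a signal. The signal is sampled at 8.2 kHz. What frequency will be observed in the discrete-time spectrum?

21 kHz mod fs = 4.6 kHz.
4.6 kHz > fs/2 = 4.1 kHz, folds to fs − 4.6 kHz = 3.6 kHz.

3.6 kHz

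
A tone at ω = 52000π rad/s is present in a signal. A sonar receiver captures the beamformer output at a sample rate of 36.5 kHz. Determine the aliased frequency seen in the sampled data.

10.5 kHz

ω = 52000π rad/s → f = ω/(2π) = 26000 Hz = 26 kHz.
26 kHz > fs/2 = 18.25 kHz, folds to fs − 26 kHz = 10.5 kHz.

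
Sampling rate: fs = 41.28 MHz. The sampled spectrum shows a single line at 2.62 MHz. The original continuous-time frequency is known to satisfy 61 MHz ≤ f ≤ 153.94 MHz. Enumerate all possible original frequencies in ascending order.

79.94 MHz, 85.18 MHz, 121.22 MHz, 126.46 MHz

Frequencies that alias to 2.62 MHz are k·fs ± 2.62 MHz for integer k ≥ 0.
k=0: 2.62 MHz.
k=1: 38.66 MHz, 43.9 MHz.
k=2: 79.94 MHz, 85.18 MHz.
k=3: 121.22 MHz, 126.46 MHz.
k=4: 162.5 MHz, 167.74 MHz.
Within [61 MHz, 153.94 MHz]: 79.94 MHz, 85.18 MHz, 121.22 MHz, 126.46 MHz.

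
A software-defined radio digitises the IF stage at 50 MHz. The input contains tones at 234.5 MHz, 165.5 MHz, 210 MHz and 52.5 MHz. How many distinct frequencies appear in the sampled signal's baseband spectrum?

3

fs/2 = 25 MHz.
234.5 MHz mod fs = 34.5 MHz.
34.5 MHz > fs/2 = 25 MHz, folds to fs − 34.5 MHz = 15.5 MHz.
165.5 MHz mod fs = 15.5 MHz.
15.5 MHz ≤ fs/2 = 25 MHz, appears at 15.5 MHz.
210 MHz mod fs = 10 MHz.
10 MHz ≤ fs/2 = 25 MHz, appears at 10 MHz.
52.5 MHz mod fs = 2.5 MHz.
2.5 MHz ≤ fs/2 = 25 MHz, appears at 2.5 MHz.
Distinct values: {2.5 MHz, 10 MHz, 15.5 MHz} → 3.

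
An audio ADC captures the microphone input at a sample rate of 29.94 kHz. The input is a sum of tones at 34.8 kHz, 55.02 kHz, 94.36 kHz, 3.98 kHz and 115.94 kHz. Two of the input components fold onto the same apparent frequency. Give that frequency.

4.86 kHz

fs/2 = 14.97 kHz.
34.8 kHz mod fs = 4.86 kHz.
4.86 kHz ≤ fs/2 = 14.97 kHz, appears at 4.86 kHz.
55.02 kHz mod fs = 25.08 kHz.
25.08 kHz > fs/2 = 14.97 kHz, folds to fs − 25.08 kHz = 4.86 kHz.
94.36 kHz mod fs = 4.54 kHz.
4.54 kHz ≤ fs/2 = 14.97 kHz, appears at 4.54 kHz.
3.98 kHz ≤ fs/2 = 14.97 kHz, passes unchanged.
115.94 kHz mod fs = 26.12 kHz.
26.12 kHz > fs/2 = 14.97 kHz, folds to fs − 26.12 kHz = 3.82 kHz.
34.8 kHz and 55.02 kHz both map to 4.86 kHz.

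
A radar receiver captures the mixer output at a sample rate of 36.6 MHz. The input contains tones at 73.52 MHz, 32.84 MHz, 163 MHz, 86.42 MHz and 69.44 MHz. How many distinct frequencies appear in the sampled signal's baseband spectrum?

fs/2 = 18.3 MHz.
73.52 MHz mod fs = 0.32 MHz.
0.32 MHz ≤ fs/2 = 18.3 MHz, appears at 0.32 MHz.
32.84 MHz > fs/2 = 18.3 MHz, folds to fs − 32.84 MHz = 3.76 MHz.
163 MHz mod fs = 16.6 MHz.
16.6 MHz ≤ fs/2 = 18.3 MHz, appears at 16.6 MHz.
86.42 MHz mod fs = 13.22 MHz.
13.22 MHz ≤ fs/2 = 18.3 MHz, appears at 13.22 MHz.
69.44 MHz mod fs = 32.84 MHz.
32.84 MHz > fs/2 = 18.3 MHz, folds to fs − 32.84 MHz = 3.76 MHz.
Distinct values: {0.32 MHz, 3.76 MHz, 13.22 MHz, 16.6 MHz} → 4.

4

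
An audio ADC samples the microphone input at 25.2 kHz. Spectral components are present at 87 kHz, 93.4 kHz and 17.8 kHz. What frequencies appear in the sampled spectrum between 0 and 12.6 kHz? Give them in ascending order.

7.4 kHz, 11.4 kHz

fs/2 = 12.6 kHz.
87 kHz mod fs = 11.4 kHz.
11.4 kHz ≤ fs/2 = 12.6 kHz, appears at 11.4 kHz.
93.4 kHz mod fs = 17.8 kHz.
17.8 kHz > fs/2 = 12.6 kHz, folds to fs − 17.8 kHz = 7.4 kHz.
17.8 kHz > fs/2 = 12.6 kHz, folds to fs − 17.8 kHz = 7.4 kHz.
Distinct values: {7.4 kHz, 11.4 kHz}.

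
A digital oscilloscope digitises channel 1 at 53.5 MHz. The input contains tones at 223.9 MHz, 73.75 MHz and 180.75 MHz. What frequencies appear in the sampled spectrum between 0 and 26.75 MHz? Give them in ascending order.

fs/2 = 26.75 MHz.
223.9 MHz mod fs = 9.9 MHz.
9.9 MHz ≤ fs/2 = 26.75 MHz, appears at 9.9 MHz.
73.75 MHz mod fs = 20.25 MHz.
20.25 MHz ≤ fs/2 = 26.75 MHz, appears at 20.25 MHz.
180.75 MHz mod fs = 20.25 MHz.
20.25 MHz ≤ fs/2 = 26.75 MHz, appears at 20.25 MHz.
Distinct values: {9.9 MHz, 20.25 MHz}.

9.9 MHz, 20.25 MHz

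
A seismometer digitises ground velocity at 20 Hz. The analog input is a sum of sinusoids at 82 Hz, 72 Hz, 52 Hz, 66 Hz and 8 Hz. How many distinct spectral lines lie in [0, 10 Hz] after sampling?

fs/2 = 10 Hz.
82 Hz mod fs = 2 Hz.
2 Hz ≤ fs/2 = 10 Hz, appears at 2 Hz.
72 Hz mod fs = 12 Hz.
12 Hz > fs/2 = 10 Hz, folds to fs − 12 Hz = 8 Hz.
52 Hz mod fs = 12 Hz.
12 Hz > fs/2 = 10 Hz, folds to fs − 12 Hz = 8 Hz.
66 Hz mod fs = 6 Hz.
6 Hz ≤ fs/2 = 10 Hz, appears at 6 Hz.
8 Hz ≤ fs/2 = 10 Hz, passes unchanged.
Distinct values: {2 Hz, 6 Hz, 8 Hz} → 3.

3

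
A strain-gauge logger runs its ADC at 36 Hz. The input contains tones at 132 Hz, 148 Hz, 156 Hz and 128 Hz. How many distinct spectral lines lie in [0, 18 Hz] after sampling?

fs/2 = 18 Hz.
132 Hz mod fs = 24 Hz.
24 Hz > fs/2 = 18 Hz, folds to fs − 24 Hz = 12 Hz.
148 Hz mod fs = 4 Hz.
4 Hz ≤ fs/2 = 18 Hz, appears at 4 Hz.
156 Hz mod fs = 12 Hz.
12 Hz ≤ fs/2 = 18 Hz, appears at 12 Hz.
128 Hz mod fs = 20 Hz.
20 Hz > fs/2 = 18 Hz, folds to fs − 20 Hz = 16 Hz.
Distinct values: {4 Hz, 12 Hz, 16 Hz} → 3.

3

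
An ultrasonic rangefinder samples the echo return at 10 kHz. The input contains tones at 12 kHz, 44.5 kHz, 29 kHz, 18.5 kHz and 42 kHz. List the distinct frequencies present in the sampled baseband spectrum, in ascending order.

fs/2 = 5 kHz.
12 kHz mod fs = 2 kHz.
2 kHz ≤ fs/2 = 5 kHz, appears at 2 kHz.
44.5 kHz mod fs = 4.5 kHz.
4.5 kHz ≤ fs/2 = 5 kHz, appears at 4.5 kHz.
29 kHz mod fs = 9 kHz.
9 kHz > fs/2 = 5 kHz, folds to fs − 9 kHz = 1 kHz.
18.5 kHz mod fs = 8.5 kHz.
8.5 kHz > fs/2 = 5 kHz, folds to fs − 8.5 kHz = 1.5 kHz.
42 kHz mod fs = 2 kHz.
2 kHz ≤ fs/2 = 5 kHz, appears at 2 kHz.
Distinct values: {1 kHz, 1.5 kHz, 2 kHz, 4.5 kHz}.

1 kHz, 1.5 kHz, 2 kHz, 4.5 kHz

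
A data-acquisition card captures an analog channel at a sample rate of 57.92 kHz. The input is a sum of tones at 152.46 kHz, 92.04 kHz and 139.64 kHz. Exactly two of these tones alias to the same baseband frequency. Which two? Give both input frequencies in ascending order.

fs/2 = 28.96 kHz.
152.46 kHz mod fs = 36.62 kHz.
36.62 kHz > fs/2 = 28.96 kHz, folds to fs − 36.62 kHz = 21.3 kHz.
92.04 kHz mod fs = 34.12 kHz.
34.12 kHz > fs/2 = 28.96 kHz, folds to fs − 34.12 kHz = 23.8 kHz.
139.64 kHz mod fs = 23.8 kHz.
23.8 kHz ≤ fs/2 = 28.96 kHz, appears at 23.8 kHz.
92.04 kHz and 139.64 kHz both map to 23.8 kHz.

92.04 kHz, 139.64 kHz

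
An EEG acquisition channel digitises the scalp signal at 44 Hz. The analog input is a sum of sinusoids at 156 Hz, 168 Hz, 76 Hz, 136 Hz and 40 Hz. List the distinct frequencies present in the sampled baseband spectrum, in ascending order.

4 Hz, 8 Hz, 12 Hz, 20 Hz

fs/2 = 22 Hz.
156 Hz mod fs = 24 Hz.
24 Hz > fs/2 = 22 Hz, folds to fs − 24 Hz = 20 Hz.
168 Hz mod fs = 36 Hz.
36 Hz > fs/2 = 22 Hz, folds to fs − 36 Hz = 8 Hz.
76 Hz mod fs = 32 Hz.
32 Hz > fs/2 = 22 Hz, folds to fs − 32 Hz = 12 Hz.
136 Hz mod fs = 4 Hz.
4 Hz ≤ fs/2 = 22 Hz, appears at 4 Hz.
40 Hz > fs/2 = 22 Hz, folds to fs − 40 Hz = 4 Hz.
Distinct values: {4 Hz, 8 Hz, 12 Hz, 20 Hz}.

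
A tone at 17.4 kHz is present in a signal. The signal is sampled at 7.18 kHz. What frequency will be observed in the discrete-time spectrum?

3.04 kHz

17.4 kHz mod fs = 3.04 kHz.
3.04 kHz ≤ fs/2 = 3.59 kHz, appears at 3.04 kHz.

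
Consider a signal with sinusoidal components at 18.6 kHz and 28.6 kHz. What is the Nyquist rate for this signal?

Highest-frequency component: 28.6 kHz.
Nyquist rate = 2 × 28.6 kHz = 57.2 kHz.

57.2 kHz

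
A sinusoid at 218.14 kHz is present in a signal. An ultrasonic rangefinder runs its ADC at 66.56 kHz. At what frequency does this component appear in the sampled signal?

218.14 kHz mod fs = 18.46 kHz.
18.46 kHz ≤ fs/2 = 33.28 kHz, appears at 18.46 kHz.

18.46 kHz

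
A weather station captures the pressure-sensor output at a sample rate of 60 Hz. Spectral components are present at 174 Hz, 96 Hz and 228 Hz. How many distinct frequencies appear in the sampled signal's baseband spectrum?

fs/2 = 30 Hz.
174 Hz mod fs = 54 Hz.
54 Hz > fs/2 = 30 Hz, folds to fs − 54 Hz = 6 Hz.
96 Hz mod fs = 36 Hz.
36 Hz > fs/2 = 30 Hz, folds to fs − 36 Hz = 24 Hz.
228 Hz mod fs = 48 Hz.
48 Hz > fs/2 = 30 Hz, folds to fs − 48 Hz = 12 Hz.
Distinct values: {6 Hz, 12 Hz, 24 Hz} → 3.

3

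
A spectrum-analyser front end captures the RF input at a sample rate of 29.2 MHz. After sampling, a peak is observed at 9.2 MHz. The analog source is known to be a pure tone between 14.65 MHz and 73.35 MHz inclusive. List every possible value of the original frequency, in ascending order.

20 MHz, 38.4 MHz, 49.2 MHz, 67.6 MHz

Frequencies that alias to 9.2 MHz are k·fs ± 9.2 MHz for integer k ≥ 0.
k=0: 9.2 MHz.
k=1: 20 MHz, 38.4 MHz.
k=2: 49.2 MHz, 67.6 MHz.
k=3: 78.4 MHz, 96.8 MHz.
Within [14.65 MHz, 73.35 MHz]: 20 MHz, 38.4 MHz, 49.2 MHz, 67.6 MHz.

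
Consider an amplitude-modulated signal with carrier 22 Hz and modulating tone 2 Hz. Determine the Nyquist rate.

AM sidebands sit at fc ± fm = 20 Hz and 24 Hz.
Highest-frequency component: 24 Hz.
Nyquist rate = 2 × 24 Hz = 48 Hz.

48 Hz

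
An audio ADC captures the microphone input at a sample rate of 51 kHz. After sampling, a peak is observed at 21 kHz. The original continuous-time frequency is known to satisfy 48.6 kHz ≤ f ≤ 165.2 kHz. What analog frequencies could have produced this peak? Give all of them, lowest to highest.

72 kHz, 81 kHz, 123 kHz, 132 kHz

Frequencies that alias to 21 kHz are k·fs ± 21 kHz for integer k ≥ 0.
k=0: 21 kHz.
k=1: 30 kHz, 72 kHz.
k=2: 81 kHz, 123 kHz.
k=3: 132 kHz, 174 kHz.
k=4: 183 kHz, 225 kHz.
Within [48.6 kHz, 165.2 kHz]: 72 kHz, 81 kHz, 123 kHz, 132 kHz.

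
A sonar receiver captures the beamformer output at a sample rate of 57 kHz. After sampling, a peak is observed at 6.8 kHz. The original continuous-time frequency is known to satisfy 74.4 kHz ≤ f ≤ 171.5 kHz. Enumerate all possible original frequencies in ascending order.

Frequencies that alias to 6.8 kHz are k·fs ± 6.8 kHz for integer k ≥ 0.
k=0: 6.8 kHz.
k=1: 50.2 kHz, 63.8 kHz.
k=2: 107.2 kHz, 120.8 kHz.
k=3: 164.2 kHz, 177.8 kHz.
k=4: 221.2 kHz, 234.8 kHz.
Within [74.4 kHz, 171.5 kHz]: 107.2 kHz, 120.8 kHz, 164.2 kHz.

107.2 kHz, 120.8 kHz, 164.2 kHz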